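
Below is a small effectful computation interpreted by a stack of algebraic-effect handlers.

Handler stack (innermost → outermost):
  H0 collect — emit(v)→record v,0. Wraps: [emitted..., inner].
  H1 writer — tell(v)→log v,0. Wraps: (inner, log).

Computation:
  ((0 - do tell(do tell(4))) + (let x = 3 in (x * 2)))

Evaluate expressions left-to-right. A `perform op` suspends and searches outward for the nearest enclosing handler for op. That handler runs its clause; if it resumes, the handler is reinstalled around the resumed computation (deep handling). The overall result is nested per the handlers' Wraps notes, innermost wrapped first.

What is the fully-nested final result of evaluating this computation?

Answer: ([6], (4, 0))

Evaluation trace:
tell(4) @ H1 ⇒ log+=4
tell(0) @ H1 ⇒ log+=0
H0 returns [6]
H1 returns ([6], (4, 0))
= ([6], (4, 0))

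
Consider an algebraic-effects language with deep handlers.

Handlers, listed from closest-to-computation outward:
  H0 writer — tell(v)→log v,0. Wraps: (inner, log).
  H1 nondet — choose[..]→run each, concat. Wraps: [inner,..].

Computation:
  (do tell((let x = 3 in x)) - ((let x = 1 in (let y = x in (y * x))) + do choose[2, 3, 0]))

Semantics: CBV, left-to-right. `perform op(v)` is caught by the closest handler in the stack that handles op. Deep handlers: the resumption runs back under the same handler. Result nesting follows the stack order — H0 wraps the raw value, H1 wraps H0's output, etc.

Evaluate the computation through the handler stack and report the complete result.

Answer: [(-3, (3)), (-4, (3)), (-1, (3))]

Evaluation trace:
tell(3) @ H0 ⇒ log+=3
choose[2, 3, 0] @ H1
  branch[0] choose=2:
    H0 returns (-3, (3))
    H1 returns [(-3, (3))]
  branch[1] choose=3:
    H0 returns (-4, (3))
    H1 returns [(-4, (3))]
  branch[2] choose=0:
    H0 returns (-1, (3))
    H1 returns [(-1, (3))]
= [(-3, (3)), (-4, (3)), (-1, (3))]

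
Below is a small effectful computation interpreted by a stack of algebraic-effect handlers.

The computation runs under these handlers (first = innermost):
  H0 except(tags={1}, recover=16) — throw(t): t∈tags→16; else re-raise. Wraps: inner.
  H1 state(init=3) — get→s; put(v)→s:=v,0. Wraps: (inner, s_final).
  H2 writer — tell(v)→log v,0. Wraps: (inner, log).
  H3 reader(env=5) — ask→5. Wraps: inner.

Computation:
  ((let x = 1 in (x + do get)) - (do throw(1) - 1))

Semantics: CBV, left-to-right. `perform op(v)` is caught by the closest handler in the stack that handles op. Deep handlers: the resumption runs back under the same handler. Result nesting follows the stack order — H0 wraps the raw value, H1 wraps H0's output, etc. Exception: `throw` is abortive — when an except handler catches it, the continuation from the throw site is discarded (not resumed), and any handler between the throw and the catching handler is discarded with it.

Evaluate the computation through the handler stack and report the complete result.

Evaluation trace:
get @ H1 ⇒ 3
throw(1) @ H0 caught ⇒ 16
H1 returns (16, 3)
H2 returns ((16, 3), ())
H3 returns ((16, 3), ())
= ((16, 3), ())

Answer: ((16, 3), ())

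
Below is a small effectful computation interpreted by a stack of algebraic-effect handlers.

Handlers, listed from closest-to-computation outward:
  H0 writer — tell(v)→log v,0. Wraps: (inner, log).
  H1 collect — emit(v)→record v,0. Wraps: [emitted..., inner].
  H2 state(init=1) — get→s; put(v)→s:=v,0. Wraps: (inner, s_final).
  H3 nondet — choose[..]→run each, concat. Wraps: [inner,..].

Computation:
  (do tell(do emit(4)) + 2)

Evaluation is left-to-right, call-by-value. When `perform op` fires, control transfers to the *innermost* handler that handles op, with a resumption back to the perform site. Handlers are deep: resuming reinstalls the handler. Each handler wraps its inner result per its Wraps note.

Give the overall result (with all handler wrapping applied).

Evaluation trace:
emit(4) @ H1 ⇒ out+=4
tell(0) @ H0 ⇒ log+=0
H0 returns (2, (0))
H1 returns [4, (2, (0))]
H2 returns ([4, (2, (0))], 1)
H3 returns [([4, (2, (0))], 1)]
= [([4, (2, (0))], 1)]

Answer: [([4, (2, (0))], 1)]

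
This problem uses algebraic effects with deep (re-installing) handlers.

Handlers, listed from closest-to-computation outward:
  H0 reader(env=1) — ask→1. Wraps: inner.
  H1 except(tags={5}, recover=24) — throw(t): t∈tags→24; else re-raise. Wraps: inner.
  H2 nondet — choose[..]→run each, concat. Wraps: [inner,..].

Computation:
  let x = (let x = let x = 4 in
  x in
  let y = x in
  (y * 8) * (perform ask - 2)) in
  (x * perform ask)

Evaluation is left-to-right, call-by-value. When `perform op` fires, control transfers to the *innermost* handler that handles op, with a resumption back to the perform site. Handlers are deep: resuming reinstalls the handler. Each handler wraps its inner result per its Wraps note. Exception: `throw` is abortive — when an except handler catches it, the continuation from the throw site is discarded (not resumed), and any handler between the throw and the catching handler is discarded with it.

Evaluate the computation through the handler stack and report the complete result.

Working:
ask @ H0 ⇒ 1
ask @ H0 ⇒ 1
H0 returns -32
H1 returns -32
H2 returns [-32]
= [-32]

Answer: [-32]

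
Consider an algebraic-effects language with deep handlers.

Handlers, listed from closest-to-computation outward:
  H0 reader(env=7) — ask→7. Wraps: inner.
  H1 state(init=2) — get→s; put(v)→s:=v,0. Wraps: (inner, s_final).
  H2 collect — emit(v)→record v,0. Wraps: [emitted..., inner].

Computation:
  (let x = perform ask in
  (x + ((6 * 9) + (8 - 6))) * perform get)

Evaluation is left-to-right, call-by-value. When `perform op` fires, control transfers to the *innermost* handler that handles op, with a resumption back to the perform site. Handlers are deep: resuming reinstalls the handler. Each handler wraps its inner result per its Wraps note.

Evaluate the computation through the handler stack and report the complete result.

Evaluation trace:
ask @ H0 ⇒ 7
get @ H1 ⇒ 2
H0 returns 126
H1 returns (126, 2)
H2 returns [(126, 2)]
= [(126, 2)]

Answer: [(126, 2)]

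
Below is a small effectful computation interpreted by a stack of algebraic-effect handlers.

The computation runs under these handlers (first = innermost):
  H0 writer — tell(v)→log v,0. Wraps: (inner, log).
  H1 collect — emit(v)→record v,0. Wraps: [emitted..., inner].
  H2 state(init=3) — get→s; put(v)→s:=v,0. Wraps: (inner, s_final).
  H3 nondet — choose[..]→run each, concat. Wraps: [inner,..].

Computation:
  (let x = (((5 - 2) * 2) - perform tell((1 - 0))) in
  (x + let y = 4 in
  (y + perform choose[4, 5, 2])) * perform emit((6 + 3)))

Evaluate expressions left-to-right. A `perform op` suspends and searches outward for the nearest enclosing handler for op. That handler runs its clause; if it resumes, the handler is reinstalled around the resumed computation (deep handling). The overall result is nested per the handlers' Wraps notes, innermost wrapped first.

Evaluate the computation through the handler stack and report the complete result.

Answer: [([9, (0, (1))], 3), ([9, (0, (1))], 3), ([9, (0, (1))], 3)]

Step-by-step:
tell(1) @ H0 ⇒ log+=1
choose[4, 5, 2] @ H3
  branch[0] choose=4:
    emit(9) @ H1 ⇒ out+=9
    H0 returns (0, (1))
    H1 returns [9, (0, (1))]
    H2 returns ([9, (0, (1))], 3)
    H3 returns [([9, (0, (1))], 3)]
  branch[1] choose=5:
    emit(9) @ H1 ⇒ out+=9
    H0 returns (0, (1))
    H1 returns [9, (0, (1))]
    H2 returns ([9, (0, (1))], 3)
    H3 returns [([9, (0, (1))], 3)]
  branch[2] choose=2:
    emit(9) @ H1 ⇒ out+=9
    H0 returns (0, (1))
    H1 returns [9, (0, (1))]
    H2 returns ([9, (0, (1))], 3)
    H3 returns [([9, (0, (1))], 3)]
= [([9, (0, (1))], 3), ([9, (0, (1))], 3), ([9, (0, (1))], 3)]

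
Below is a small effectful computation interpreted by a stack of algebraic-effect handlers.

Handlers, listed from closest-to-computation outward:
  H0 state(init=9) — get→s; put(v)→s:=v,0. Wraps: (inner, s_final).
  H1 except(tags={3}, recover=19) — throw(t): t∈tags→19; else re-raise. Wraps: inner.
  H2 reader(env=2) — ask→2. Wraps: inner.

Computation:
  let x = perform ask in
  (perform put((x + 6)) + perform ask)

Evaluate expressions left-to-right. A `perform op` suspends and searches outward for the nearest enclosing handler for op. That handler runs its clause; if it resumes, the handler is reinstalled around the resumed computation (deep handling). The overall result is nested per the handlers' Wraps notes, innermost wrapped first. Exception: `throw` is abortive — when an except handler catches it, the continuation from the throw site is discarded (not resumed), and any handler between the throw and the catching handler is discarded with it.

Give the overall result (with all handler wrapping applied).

Working:
ask @ H2 ⇒ 2
put(8) @ H0 ⇒ s:=8
ask @ H2 ⇒ 2
H0 returns (2, 8)
H1 returns (2, 8)
H2 returns (2, 8)
= (2, 8)

Answer: (2, 8)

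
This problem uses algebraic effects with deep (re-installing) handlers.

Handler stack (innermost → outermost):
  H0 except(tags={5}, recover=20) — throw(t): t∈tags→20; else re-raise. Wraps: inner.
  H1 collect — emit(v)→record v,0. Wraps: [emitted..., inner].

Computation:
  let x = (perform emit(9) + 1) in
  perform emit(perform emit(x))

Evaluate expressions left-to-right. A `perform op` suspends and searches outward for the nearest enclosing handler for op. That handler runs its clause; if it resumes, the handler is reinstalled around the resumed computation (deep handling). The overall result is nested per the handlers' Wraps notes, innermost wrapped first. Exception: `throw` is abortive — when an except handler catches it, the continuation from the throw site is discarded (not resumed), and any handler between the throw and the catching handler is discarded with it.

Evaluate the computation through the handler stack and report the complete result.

Answer: [9, 1, 0, 0]

Working:
emit(9) @ H1 ⇒ out+=9
emit(1) @ H1 ⇒ out+=1
emit(0) @ H1 ⇒ out+=0
H0 returns 0
H1 returns [9, 1, 0, 0]
= [9, 1, 0, 0]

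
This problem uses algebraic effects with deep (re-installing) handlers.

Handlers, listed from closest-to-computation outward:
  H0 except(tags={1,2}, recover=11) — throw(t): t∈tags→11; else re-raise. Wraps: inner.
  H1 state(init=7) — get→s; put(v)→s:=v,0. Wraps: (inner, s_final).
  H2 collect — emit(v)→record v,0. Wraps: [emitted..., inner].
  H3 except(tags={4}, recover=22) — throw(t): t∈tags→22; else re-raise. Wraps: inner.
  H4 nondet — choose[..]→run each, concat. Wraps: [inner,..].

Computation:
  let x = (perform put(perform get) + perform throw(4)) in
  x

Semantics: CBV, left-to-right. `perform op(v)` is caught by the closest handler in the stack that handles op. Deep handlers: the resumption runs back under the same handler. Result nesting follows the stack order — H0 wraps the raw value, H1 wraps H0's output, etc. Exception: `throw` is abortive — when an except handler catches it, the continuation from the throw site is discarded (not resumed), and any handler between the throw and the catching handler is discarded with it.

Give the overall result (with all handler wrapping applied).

Step-by-step:
get @ H1 ⇒ 7
put(7) @ H1 ⇒ s:=7
throw(4) @ H0 re-raised
throw(4) @ H3 caught ⇒ 22
H4 returns [22]
= [22]

Answer: [22]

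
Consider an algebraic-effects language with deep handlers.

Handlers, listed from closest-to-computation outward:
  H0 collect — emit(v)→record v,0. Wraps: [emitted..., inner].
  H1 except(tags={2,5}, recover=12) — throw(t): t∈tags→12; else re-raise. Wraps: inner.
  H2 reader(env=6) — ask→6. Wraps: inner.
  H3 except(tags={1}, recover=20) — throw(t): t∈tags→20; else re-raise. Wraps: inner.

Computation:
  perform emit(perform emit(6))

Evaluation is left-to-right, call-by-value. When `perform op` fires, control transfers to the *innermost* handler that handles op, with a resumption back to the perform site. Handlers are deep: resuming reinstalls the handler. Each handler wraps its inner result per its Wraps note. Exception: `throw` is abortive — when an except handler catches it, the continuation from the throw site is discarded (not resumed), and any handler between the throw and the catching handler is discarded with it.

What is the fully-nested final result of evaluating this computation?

Answer: [6, 0, 0]

Evaluation trace:
emit(6) @ H0 ⇒ out+=6
emit(0) @ H0 ⇒ out+=0
H0 returns [6, 0, 0]
H1 returns [6, 0, 0]
H2 returns [6, 0, 0]
H3 returns [6, 0, 0]
= [6, 0, 0]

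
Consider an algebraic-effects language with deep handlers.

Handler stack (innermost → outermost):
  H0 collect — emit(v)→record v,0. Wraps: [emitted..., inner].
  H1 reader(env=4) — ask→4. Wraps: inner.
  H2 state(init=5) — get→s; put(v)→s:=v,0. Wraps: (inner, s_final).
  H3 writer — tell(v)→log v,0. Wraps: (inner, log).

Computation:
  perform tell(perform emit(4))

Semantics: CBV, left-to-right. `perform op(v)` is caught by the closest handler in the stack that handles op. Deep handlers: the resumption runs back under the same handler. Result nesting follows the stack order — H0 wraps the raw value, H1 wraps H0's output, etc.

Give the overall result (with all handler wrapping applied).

Answer: (([4, 0], 5), (0))

Working:
emit(4) @ H0 ⇒ out+=4
tell(0) @ H3 ⇒ log+=0
H0 returns [4, 0]
H1 returns [4, 0]
H2 returns ([4, 0], 5)
H3 returns (([4, 0], 5), (0))
= (([4, 0], 5), (0))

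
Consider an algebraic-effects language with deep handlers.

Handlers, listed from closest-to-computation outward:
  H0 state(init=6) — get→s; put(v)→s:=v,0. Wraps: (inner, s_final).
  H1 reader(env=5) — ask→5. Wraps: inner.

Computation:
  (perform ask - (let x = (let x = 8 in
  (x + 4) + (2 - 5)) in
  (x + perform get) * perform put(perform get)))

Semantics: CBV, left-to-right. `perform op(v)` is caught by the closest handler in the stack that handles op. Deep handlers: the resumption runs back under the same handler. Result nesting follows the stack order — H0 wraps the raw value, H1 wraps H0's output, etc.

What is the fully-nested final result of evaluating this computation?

Answer: (5, 6)

Working:
ask @ H1 ⇒ 5
get @ H0 ⇒ 6
get @ H0 ⇒ 6
put(6) @ H0 ⇒ s:=6
H0 returns (5, 6)
H1 returns (5, 6)
= (5, 6)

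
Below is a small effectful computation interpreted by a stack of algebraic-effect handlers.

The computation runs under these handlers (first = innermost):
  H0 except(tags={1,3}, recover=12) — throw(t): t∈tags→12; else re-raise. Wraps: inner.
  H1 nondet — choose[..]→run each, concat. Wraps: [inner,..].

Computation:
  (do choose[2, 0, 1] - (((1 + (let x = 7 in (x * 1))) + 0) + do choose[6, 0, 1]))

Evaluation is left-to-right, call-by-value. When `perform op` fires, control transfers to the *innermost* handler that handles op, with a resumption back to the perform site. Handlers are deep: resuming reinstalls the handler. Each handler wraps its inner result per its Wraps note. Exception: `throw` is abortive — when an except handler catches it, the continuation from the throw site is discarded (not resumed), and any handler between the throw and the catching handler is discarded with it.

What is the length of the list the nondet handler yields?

Working:
choose[2, 0, 1] @ H1
  branch[0] choose=2:
    choose[6, 0, 1] @ H1
      branch[0] choose=6:
        H0 returns -12
        H1 returns [-12]
      branch[1] choose=0:
        H0 returns -6
        H1 returns [-6]
      branch[2] choose=1:
        H0 returns -7
        H1 returns [-7]
  branch[1] choose=0:
    choose[6, 0, 1] @ H1
      branch[0] choose=6:
        H0 returns -14
        H1 returns [-14]
      branch[1] choose=0:
        H0 returns -8
        H1 returns [-8]
      branch[2] choose=1:
        H0 returns -9
        H1 returns [-9]
  branch[2] choose=1:
    choose[6, 0, 1] @ H1
      branch[0] choose=6:
        H0 returns -13
        H1 returns [-13]
      branch[1] choose=0:
        H0 returns -7
        H1 returns [-7]
      branch[2] choose=1:
        H0 returns -8
        H1 returns [-8]
= [-12, -6, -7, -14, -8, -9, -13, -7, -8]

Answer: 9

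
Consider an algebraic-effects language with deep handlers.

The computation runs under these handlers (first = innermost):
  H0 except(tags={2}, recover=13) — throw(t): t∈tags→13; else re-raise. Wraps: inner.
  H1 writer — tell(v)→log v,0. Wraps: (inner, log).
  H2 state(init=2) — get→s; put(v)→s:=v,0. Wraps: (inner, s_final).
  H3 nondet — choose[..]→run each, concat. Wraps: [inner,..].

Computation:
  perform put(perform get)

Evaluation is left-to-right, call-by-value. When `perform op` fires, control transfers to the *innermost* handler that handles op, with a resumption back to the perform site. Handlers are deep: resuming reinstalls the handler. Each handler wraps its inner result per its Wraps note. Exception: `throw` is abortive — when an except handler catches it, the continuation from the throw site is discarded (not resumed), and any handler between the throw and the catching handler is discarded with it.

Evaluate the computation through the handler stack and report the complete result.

Answer: [((0, ()), 2)]

Working:
get @ H2 ⇒ 2
put(2) @ H2 ⇒ s:=2
H0 returns 0
H1 returns (0, ())
H2 returns ((0, ()), 2)
H3 returns [((0, ()), 2)]
= [((0, ()), 2)]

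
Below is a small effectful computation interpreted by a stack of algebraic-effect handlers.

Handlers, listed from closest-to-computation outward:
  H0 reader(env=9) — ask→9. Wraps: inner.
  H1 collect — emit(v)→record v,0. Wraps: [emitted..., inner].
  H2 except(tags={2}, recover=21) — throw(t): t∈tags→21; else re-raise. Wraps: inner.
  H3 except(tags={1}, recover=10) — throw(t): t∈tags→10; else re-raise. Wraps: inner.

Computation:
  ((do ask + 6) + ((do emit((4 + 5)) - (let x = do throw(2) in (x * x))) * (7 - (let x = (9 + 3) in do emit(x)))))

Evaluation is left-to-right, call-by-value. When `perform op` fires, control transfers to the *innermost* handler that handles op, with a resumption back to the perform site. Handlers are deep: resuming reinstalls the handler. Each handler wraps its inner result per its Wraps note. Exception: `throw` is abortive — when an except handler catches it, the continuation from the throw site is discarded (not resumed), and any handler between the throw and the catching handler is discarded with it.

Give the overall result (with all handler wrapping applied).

Step-by-step:
ask @ H0 ⇒ 9
emit(9) @ H1 ⇒ out+=9
throw(2) @ H2 caught ⇒ 21
H3 returns 21
= 21

Answer: 21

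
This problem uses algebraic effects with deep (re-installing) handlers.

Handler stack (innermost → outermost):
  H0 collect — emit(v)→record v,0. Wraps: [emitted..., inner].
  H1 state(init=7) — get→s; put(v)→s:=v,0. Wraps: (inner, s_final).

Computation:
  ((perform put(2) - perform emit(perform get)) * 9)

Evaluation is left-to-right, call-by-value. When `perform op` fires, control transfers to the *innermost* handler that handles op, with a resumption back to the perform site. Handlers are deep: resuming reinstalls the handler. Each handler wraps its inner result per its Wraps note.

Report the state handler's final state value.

Evaluation trace:
put(2) @ H1 ⇒ s:=2
get @ H1 ⇒ 2
emit(2) @ H0 ⇒ out+=2
H0 returns [2, 0]
H1 returns ([2, 0], 2)
= ([2, 0], 2)

Answer: 2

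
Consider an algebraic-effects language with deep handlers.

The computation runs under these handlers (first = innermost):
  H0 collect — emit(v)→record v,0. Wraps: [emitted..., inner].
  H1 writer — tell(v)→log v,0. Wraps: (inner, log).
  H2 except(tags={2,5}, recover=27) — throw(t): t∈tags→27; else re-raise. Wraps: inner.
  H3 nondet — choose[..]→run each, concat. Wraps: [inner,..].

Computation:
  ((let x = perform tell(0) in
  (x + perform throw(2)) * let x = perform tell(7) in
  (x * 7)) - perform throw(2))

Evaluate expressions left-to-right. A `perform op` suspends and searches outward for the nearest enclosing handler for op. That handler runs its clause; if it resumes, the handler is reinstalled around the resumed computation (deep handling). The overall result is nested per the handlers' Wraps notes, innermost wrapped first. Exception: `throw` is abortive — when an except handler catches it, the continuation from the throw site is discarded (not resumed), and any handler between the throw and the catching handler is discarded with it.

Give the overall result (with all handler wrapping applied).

Answer: [27]

Evaluation trace:
tell(0) @ H1 ⇒ log+=0
throw(2) @ H2 caught ⇒ 27
H3 returns [27]
= [27]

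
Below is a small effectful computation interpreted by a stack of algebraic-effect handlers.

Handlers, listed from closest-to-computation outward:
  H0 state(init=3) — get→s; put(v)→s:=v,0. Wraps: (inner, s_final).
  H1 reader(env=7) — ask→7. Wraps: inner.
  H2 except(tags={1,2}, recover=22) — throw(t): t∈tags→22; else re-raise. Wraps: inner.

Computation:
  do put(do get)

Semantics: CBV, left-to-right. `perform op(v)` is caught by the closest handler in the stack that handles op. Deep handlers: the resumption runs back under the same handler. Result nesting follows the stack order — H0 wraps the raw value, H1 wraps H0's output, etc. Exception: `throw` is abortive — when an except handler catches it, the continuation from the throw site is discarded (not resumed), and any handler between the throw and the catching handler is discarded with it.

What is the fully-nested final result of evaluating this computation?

Answer: (0, 3)

Evaluation trace:
get @ H0 ⇒ 3
put(3) @ H0 ⇒ s:=3
H0 returns (0, 3)
H1 returns (0, 3)
H2 returns (0, 3)
= (0, 3)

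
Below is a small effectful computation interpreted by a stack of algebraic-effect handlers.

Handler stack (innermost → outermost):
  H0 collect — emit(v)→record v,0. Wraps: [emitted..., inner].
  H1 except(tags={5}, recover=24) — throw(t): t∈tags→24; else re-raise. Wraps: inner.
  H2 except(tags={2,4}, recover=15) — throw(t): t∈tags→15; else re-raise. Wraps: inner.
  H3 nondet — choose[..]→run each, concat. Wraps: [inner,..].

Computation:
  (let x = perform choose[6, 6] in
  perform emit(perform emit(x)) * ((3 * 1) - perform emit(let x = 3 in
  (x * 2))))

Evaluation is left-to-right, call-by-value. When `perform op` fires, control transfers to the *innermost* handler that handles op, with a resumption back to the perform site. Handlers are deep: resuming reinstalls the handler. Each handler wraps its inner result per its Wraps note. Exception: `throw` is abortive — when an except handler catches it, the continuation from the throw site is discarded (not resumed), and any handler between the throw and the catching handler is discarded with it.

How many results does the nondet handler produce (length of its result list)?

Working:
choose[6, 6] @ H3
  branch[0] choose=6:
    emit(6) @ H0 ⇒ out+=6
    emit(0) @ H0 ⇒ out+=0
    emit(6) @ H0 ⇒ out+=6
    H0 returns [6, 0, 6, 0]
    H1 returns [6, 0, 6, 0]
    H2 returns [6, 0, 6, 0]
    H3 returns [[6, 0, 6, 0]]
  branch[1] choose=6:
    emit(6) @ H0 ⇒ out+=6
    emit(0) @ H0 ⇒ out+=0
    emit(6) @ H0 ⇒ out+=6
    H0 returns [6, 0, 6, 0]
    H1 returns [6, 0, 6, 0]
    H2 returns [6, 0, 6, 0]
    H3 returns [[6, 0, 6, 0]]
= [[6, 0, 6, 0], [6, 0, 6, 0]]

Answer: 2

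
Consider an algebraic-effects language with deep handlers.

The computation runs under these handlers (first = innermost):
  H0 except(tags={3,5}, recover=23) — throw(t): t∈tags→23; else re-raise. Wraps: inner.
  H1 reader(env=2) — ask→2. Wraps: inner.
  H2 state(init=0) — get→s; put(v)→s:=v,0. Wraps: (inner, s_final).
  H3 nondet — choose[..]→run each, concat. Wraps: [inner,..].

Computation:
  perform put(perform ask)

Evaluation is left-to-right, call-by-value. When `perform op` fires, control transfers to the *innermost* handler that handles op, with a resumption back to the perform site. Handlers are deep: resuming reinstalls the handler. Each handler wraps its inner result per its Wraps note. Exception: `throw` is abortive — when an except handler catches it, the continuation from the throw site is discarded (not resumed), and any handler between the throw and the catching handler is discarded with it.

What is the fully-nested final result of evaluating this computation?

Evaluation trace:
ask @ H1 ⇒ 2
put(2) @ H2 ⇒ s:=2
H0 returns 0
H1 returns 0
H2 returns (0, 2)
H3 returns [(0, 2)]
= [(0, 2)]

Answer: [(0, 2)]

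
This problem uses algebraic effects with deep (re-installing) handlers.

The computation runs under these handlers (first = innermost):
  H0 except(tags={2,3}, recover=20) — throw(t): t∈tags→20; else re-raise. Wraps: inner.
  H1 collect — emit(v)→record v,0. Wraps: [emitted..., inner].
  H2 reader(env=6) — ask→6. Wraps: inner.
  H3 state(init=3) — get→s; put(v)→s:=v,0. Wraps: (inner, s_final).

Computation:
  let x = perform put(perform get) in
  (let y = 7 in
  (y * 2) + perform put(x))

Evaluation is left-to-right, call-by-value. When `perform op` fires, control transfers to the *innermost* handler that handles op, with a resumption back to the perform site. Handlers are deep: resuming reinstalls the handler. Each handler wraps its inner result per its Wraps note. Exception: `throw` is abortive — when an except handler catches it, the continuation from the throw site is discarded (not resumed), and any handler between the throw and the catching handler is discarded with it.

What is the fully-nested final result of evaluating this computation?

Evaluation trace:
get @ H3 ⇒ 3
put(3) @ H3 ⇒ s:=3
put(0) @ H3 ⇒ s:=0
H0 returns 14
H1 returns [14]
H2 returns [14]
H3 returns ([14], 0)
= ([14], 0)

Answer: ([14], 0)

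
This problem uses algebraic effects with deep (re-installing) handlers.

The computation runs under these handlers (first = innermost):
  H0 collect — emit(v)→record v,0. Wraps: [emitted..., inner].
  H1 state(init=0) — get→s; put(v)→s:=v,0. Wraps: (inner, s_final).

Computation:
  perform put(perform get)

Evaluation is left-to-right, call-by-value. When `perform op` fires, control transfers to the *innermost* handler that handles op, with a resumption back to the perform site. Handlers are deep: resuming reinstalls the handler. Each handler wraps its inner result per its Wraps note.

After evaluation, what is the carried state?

Answer: 0

Evaluation trace:
get @ H1 ⇒ 0
put(0) @ H1 ⇒ s:=0
H0 returns [0]
H1 returns ([0], 0)
= ([0], 0)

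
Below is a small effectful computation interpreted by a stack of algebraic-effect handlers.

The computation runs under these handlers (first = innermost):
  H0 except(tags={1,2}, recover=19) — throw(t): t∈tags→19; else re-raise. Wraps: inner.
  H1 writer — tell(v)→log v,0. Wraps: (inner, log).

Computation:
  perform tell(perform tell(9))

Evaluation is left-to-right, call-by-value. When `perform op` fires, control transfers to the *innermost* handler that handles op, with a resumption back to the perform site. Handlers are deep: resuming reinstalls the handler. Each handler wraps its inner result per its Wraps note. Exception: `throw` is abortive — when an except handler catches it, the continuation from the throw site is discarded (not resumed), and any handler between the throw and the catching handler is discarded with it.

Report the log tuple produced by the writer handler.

Evaluation trace:
tell(9) @ H1 ⇒ log+=9
tell(0) @ H1 ⇒ log+=0
H0 returns 0
H1 returns (0, (9, 0))
= (0, (9, 0))

Answer: (9, 0)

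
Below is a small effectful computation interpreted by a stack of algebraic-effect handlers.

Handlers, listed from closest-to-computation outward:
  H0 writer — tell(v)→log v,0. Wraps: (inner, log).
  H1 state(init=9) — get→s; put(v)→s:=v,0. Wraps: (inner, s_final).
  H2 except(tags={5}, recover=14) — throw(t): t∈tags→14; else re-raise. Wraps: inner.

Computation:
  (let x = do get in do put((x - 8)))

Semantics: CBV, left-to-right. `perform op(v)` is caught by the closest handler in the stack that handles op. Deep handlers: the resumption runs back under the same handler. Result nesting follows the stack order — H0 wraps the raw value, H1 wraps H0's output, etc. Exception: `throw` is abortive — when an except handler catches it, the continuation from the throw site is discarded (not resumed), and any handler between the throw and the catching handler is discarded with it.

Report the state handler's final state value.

Step-by-step:
get @ H1 ⇒ 9
put(1) @ H1 ⇒ s:=1
H0 returns (0, ())
H1 returns ((0, ()), 1)
H2 returns ((0, ()), 1)
= ((0, ()), 1)

Answer: 1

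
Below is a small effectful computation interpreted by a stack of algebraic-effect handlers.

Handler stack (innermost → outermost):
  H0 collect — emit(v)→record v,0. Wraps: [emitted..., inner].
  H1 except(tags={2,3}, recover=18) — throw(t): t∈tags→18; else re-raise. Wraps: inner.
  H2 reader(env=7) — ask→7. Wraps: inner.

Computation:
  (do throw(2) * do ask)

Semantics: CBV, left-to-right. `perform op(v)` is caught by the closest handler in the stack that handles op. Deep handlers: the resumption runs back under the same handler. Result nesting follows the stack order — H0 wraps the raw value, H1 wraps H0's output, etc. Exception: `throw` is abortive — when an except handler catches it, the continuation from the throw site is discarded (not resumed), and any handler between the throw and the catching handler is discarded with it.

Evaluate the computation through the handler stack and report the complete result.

Step-by-step:
throw(2) @ H1 caught ⇒ 18
H2 returns 18
= 18

Answer: 18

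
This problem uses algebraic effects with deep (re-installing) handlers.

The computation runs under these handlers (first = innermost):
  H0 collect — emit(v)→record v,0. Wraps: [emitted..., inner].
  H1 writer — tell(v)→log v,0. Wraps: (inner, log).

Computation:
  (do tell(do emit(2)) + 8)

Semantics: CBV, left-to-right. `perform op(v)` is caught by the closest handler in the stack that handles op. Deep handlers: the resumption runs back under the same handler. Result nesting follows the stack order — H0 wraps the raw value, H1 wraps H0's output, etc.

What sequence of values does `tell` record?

Answer: (0)

Evaluation trace:
emit(2) @ H0 ⇒ out+=2
tell(0) @ H1 ⇒ log+=0
H0 returns [2, 8]
H1 returns ([2, 8], (0))
= ([2, 8], (0))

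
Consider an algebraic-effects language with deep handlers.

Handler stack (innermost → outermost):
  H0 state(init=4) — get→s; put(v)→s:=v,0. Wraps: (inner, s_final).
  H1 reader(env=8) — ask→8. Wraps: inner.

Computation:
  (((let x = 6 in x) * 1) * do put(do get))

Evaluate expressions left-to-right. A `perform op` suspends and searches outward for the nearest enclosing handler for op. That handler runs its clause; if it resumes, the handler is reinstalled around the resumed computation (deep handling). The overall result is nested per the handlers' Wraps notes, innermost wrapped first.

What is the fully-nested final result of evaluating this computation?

Working:
get @ H0 ⇒ 4
put(4) @ H0 ⇒ s:=4
H0 returns (0, 4)
H1 returns (0, 4)
= (0, 4)

Answer: (0, 4)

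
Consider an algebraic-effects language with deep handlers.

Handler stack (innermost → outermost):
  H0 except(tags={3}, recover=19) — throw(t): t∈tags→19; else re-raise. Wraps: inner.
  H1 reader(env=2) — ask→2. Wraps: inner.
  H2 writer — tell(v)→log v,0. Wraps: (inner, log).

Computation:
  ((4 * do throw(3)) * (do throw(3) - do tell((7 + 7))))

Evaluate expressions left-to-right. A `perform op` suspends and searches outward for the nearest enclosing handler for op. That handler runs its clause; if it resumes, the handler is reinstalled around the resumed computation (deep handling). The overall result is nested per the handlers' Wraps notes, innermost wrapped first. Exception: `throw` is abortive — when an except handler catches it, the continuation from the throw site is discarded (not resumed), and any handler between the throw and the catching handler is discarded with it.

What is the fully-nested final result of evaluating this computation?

Step-by-step:
throw(3) @ H0 caught ⇒ 19
H1 returns 19
H2 returns (19, ())
= (19, ())

Answer: (19, ())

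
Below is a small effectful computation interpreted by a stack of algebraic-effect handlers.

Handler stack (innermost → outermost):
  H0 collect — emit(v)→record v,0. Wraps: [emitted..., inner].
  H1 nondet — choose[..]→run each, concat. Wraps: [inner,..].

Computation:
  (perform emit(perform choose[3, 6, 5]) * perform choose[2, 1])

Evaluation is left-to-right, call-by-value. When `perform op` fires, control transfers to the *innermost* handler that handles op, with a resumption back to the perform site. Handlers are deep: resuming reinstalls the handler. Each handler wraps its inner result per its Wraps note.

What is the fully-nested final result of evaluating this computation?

Answer: [[3, 0], [3, 0], [6, 0], [6, 0], [5, 0], [5, 0]]

Evaluation trace:
choose[3, 6, 5] @ H1
  branch[0] choose=3:
    emit(3) @ H0 ⇒ out+=3
    choose[2, 1] @ H1
      branch[0] choose=2:
        H0 returns [3, 0]
        H1 returns [[3, 0]]
      branch[1] choose=1:
        H0 returns [3, 0]
        H1 returns [[3, 0]]
  branch[1] choose=6:
    emit(6) @ H0 ⇒ out+=6
    choose[2, 1] @ H1
      branch[0] choose=2:
        H0 returns [6, 0]
        H1 returns [[6, 0]]
      branch[1] choose=1:
        H0 returns [6, 0]
        H1 returns [[6, 0]]
  branch[2] choose=5:
    emit(5) @ H0 ⇒ out+=5
    choose[2, 1] @ H1
      branch[0] choose=2:
        H0 returns [5, 0]
        H1 returns [[5, 0]]
      branch[1] choose=1:
        H0 returns [5, 0]
        H1 returns [[5, 0]]
= [[3, 0], [3, 0], [6, 0], [6, 0], [5, 0], [5, 0]]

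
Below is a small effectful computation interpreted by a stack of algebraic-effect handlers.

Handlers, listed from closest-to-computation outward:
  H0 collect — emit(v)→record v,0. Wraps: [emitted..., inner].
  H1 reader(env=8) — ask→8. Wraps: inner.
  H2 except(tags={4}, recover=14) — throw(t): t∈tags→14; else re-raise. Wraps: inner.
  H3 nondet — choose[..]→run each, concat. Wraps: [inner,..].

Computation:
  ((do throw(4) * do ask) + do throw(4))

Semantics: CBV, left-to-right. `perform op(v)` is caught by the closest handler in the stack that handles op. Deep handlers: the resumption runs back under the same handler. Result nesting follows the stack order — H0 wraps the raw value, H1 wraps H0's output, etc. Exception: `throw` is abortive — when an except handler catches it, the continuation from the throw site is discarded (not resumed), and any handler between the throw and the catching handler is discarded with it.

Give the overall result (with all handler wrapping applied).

Working:
throw(4) @ H2 caught ⇒ 14
H3 returns [14]
= [14]

Answer: [14]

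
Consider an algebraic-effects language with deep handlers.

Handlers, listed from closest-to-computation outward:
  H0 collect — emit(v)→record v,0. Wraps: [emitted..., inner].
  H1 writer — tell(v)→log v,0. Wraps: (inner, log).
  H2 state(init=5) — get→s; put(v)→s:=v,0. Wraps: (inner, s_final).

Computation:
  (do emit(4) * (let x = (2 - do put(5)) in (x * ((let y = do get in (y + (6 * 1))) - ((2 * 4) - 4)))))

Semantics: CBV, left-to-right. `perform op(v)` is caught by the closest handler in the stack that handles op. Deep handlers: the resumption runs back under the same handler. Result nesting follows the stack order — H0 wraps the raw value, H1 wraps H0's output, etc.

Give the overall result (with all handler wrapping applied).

Answer: (([4, 0], ()), 5)

Working:
emit(4) @ H0 ⇒ out+=4
put(5) @ H2 ⇒ s:=5
get @ H2 ⇒ 5
H0 returns [4, 0]
H1 returns ([4, 0], ())
H2 returns (([4, 0], ()), 5)
= (([4, 0], ()), 5)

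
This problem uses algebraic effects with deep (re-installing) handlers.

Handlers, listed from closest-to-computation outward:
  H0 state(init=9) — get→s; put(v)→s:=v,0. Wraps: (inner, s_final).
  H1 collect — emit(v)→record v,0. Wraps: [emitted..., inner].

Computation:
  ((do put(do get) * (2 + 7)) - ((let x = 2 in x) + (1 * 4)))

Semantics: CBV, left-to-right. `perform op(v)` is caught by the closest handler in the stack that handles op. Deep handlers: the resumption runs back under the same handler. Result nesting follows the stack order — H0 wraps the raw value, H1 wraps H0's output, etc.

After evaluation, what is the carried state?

Answer: 9

Evaluation trace:
get @ H0 ⇒ 9
put(9) @ H0 ⇒ s:=9
H0 returns (-6, 9)
H1 returns [(-6, 9)]
= [(-6, 9)]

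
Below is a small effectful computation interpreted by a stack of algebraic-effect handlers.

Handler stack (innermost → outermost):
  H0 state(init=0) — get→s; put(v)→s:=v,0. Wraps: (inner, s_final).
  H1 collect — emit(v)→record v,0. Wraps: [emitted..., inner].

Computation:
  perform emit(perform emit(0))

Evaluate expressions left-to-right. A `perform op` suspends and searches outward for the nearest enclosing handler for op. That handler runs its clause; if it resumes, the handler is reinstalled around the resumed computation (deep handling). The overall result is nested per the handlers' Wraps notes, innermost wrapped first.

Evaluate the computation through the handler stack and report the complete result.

Answer: [0, 0, (0, 0)]

Step-by-step:
emit(0) @ H1 ⇒ out+=0
emit(0) @ H1 ⇒ out+=0
H0 returns (0, 0)
H1 returns [0, 0, (0, 0)]
= [0, 0, (0, 0)]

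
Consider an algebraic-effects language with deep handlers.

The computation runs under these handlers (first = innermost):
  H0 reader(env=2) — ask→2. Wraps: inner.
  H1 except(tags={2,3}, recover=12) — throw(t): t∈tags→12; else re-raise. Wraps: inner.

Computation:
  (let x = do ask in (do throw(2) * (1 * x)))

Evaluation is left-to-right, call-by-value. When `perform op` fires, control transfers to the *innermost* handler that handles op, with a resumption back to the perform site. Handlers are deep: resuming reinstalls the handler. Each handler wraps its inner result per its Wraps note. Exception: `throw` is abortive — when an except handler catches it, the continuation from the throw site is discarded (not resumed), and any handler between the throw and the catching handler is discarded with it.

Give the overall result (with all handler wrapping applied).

Answer: 12

Working:
ask @ H0 ⇒ 2
throw(2) @ H1 caught ⇒ 12
= 12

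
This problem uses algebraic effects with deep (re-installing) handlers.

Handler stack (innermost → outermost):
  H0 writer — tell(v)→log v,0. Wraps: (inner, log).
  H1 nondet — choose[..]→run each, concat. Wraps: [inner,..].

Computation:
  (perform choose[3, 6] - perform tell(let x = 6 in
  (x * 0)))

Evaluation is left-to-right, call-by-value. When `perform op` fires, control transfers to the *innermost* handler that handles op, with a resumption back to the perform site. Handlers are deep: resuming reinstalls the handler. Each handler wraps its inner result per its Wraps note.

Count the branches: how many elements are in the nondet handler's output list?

Evaluation trace:
choose[3, 6] @ H1
  branch[0] choose=3:
    tell(0) @ H0 ⇒ log+=0
    H0 returns (3, (0))
    H1 returns [(3, (0))]
  branch[1] choose=6:
    tell(0) @ H0 ⇒ log+=0
    H0 returns (6, (0))
    H1 returns [(6, (0))]
= [(3, (0)), (6, (0))]

Answer: 2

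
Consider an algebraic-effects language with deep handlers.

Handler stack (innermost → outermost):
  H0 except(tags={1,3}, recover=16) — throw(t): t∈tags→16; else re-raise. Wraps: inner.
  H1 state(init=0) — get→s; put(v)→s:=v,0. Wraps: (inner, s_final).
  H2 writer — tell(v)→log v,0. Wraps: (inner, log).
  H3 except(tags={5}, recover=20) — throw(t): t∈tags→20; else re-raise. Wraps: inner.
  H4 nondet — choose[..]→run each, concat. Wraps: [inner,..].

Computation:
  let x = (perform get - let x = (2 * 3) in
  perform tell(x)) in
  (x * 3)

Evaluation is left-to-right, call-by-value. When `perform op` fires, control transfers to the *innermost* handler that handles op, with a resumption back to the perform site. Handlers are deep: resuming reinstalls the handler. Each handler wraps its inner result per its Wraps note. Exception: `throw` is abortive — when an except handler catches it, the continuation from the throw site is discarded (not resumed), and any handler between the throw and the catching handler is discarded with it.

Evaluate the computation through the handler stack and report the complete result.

Answer: [((0, 0), (6))]

Working:
get @ H1 ⇒ 0
tell(6) @ H2 ⇒ log+=6
H0 returns 0
H1 returns (0, 0)
H2 returns ((0, 0), (6))
H3 returns ((0, 0), (6))
H4 returns [((0, 0), (6))]
= [((0, 0), (6))]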